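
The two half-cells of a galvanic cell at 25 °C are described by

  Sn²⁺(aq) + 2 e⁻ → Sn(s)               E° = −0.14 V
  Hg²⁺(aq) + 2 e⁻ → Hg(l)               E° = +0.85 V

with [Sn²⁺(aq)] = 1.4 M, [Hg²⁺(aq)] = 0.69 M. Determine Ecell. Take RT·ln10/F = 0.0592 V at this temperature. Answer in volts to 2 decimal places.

Hg²⁺/Hg is reduced (cathode, E° = +0.85 V) and Sn²⁺/Sn is oxidized (anode).
The standard potential is +0.85 − (−0.14) = +0.99 V and the balanced reaction transfers n = 2 electrons.
Balancing gives Hg²⁺(aq) + Sn(s) → Hg(l) + Sn²⁺(aq); hence Q = [Sn²⁺(aq)] / [Hg²⁺(aq)] = 2.03 (log Q = 0.307).
E = E° − (0.0592/n)·log Q = +0.99 − (0.0592/2)(0.307) = +0.98 V.

+0.98 V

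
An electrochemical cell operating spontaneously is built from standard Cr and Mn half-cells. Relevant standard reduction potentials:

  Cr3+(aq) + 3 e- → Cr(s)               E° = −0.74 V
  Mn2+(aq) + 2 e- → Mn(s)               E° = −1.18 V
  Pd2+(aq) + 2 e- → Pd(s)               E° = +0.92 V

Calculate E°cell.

+0.44 V

Of the two couples in this cell, the one with the more positive reduction potential is reduced at the cathode: here that is Cr³⁺/Cr (−0.74 V); Mn²⁺/Mn (−1.18 V) is the anode.
E°cell = E°(cathode) − E°(anode) = −0.74 − (−1.18) = +0.44 V.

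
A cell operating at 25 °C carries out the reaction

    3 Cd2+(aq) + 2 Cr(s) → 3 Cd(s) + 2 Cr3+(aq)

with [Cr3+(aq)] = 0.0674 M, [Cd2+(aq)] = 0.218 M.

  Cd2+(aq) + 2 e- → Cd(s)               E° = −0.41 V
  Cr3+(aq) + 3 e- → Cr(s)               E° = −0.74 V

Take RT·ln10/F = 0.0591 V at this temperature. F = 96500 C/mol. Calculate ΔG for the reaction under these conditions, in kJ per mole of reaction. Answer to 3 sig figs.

E°cell = −0.41 − (−0.74) = +0.33 V; the balanced reaction transfers n = 6 electrons.
Q = [Cr3+(aq)]^2 / [Cd2+(aq)]^3 = 0.438, so log Q = −0.358 and E = +0.33 − (0.0591/6)(−0.358) = +0.3335 V.
Finally ΔG = −nFE = −(6)(96500 C/mol)(+0.3335 V) = −193 kJ/mol.

−193 kJ/mol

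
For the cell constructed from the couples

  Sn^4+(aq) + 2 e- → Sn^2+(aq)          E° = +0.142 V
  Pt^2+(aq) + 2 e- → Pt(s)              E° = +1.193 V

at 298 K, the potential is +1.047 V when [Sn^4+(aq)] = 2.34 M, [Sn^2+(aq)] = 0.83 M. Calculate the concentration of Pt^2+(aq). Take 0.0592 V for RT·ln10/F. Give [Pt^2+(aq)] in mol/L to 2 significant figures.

2.1 M

With Pt²⁺/Pt at the cathode and Sn⁴⁺/Sn²⁺ at the anode, E°cell = +1.193 − (+0.142) = +1.051 V (n = 2).
From the Nernst equation, log Q = n(E° − E)/0.0592 = 2·(+1.051 − (+1.047))/0.0592 = 0.135.
Balancing electrons gives Pt^2+(aq) + Sn^2+(aq) → Pt(s) + Sn^4+(aq); thus Q = [Sn^4+(aq)] / ([Pt^2+(aq)]·[Sn^2+(aq)]).
Substituting the known concentrations and solving, log [Pt^2+(aq)] = 0.315 and [Pt^2+(aq)] = 2.1 M.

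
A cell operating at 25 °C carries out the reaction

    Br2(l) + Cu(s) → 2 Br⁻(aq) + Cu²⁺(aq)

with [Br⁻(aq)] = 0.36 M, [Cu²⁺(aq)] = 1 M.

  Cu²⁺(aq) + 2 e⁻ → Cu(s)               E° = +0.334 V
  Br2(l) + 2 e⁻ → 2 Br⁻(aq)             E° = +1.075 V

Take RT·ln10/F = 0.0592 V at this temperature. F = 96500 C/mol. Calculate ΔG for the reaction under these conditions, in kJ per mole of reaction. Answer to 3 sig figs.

−148 kJ/mol

E°cell = +1.075 − (+0.334) = +0.741 V; the balanced reaction transfers n = 2 electrons.
Q = [Br⁻(aq)]^2·[Cu²⁺(aq)] = 0.13, so log Q = −0.887 and E = +0.741 − (0.0592/2)(−0.887) = +0.7673 V.
Then ΔG = −nFE = −2 × 96500 × +0.7673 J/mol = −148 kJ/mol.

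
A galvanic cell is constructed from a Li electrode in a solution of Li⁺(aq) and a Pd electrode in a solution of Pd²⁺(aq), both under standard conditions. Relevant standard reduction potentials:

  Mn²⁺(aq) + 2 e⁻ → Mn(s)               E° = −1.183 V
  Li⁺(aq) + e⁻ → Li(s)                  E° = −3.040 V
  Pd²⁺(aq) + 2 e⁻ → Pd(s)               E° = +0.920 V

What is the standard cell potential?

Of the two couples in this cell, the one with the more positive reduction potential is reduced at the cathode: here that is Pd²⁺/Pd (+0.920 V); Li⁺/Li (−3.040 V) is the anode.
E°cell = E°(cathode) − E°(anode) = +0.920 − (−3.040) = +3.960 V.

+3.960 V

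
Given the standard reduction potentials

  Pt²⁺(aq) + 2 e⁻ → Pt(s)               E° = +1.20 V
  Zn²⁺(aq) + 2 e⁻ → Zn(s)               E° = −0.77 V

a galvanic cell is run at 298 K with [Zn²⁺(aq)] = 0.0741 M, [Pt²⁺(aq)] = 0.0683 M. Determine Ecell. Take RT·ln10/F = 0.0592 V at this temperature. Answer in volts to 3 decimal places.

+1.969 V

Since E°(Pt²⁺/Pt) > E°(Zn²⁺/Zn), Pt²⁺/Pt serves as the cathode.
E°cell = E°cat − E°an = +1.20 − (−0.77) = +1.97 V; n = 2.
The balanced reaction is Pt²⁺(aq) + Zn(s) → Pt(s) + Zn²⁺(aq), so Q = [Zn²⁺(aq)] / [Pt²⁺(aq)] = 1.08 and log Q = 0.035.
By the Nernst equation, E = +1.97 − (0.0592/2)·(0.035) = +1.969 V.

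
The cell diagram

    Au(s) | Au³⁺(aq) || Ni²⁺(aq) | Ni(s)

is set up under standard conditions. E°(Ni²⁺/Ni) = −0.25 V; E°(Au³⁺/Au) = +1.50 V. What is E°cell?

−1.75 V

By convention the left-hand electrode in cell notation is the anode (oxidation) and the right-hand electrode is the cathode (reduction).
E°cell = E°(right) − E°(left) = −0.25 − (+1.50) = −1.75 V.
The negative sign shows that, as written, the cell would require an external voltage to drive the reaction.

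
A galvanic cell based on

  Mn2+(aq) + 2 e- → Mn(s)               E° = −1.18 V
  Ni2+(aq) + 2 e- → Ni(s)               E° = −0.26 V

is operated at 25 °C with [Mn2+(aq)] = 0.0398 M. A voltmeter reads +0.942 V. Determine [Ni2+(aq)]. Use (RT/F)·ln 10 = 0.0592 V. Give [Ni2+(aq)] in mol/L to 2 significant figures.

0.22 M

The Ni²⁺/Ni couple has the larger reduction potential, so it is the cathode: E°cell = −0.26 − (−1.18) = +0.92 V and n = 2.
Rearranging E = E° − (0.0592/n)·log Q gives log Q = 2(+0.92 − (+0.942))/0.0592 = −0.743.
For Ni2+(aq) + Mn(s) → Ni(s) + Mn2+(aq), the reaction quotient is Q = [Mn2+(aq)] / [Ni2+(aq)].
Solving for the unknown gives log [Ni2+(aq)] = −0.657, so [Ni2+(aq)] ≈ 0.22 M.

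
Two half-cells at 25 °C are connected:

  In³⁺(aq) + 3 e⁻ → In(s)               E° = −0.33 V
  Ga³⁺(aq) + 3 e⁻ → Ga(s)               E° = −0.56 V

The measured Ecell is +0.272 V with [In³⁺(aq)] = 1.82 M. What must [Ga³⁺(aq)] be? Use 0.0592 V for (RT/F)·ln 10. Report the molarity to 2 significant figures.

In³⁺/In is the cathode (higher E°); E°cell = −0.33 − (−0.56) = +0.23 V with n = 3.
Rearranging E = E° − (0.0592/n)·log Q gives log Q = 3(+0.23 − (+0.272))/0.0592 = −2.128.
The balanced reaction is In³⁺(aq) + Ga(s) → In(s) + Ga³⁺(aq), so Q = [Ga³⁺(aq)] / [In³⁺(aq)].
Substituting the known concentrations and solving, log [Ga³⁺(aq)] = −1.868 and [Ga³⁺(aq)] = 0.014 M.

0.014 M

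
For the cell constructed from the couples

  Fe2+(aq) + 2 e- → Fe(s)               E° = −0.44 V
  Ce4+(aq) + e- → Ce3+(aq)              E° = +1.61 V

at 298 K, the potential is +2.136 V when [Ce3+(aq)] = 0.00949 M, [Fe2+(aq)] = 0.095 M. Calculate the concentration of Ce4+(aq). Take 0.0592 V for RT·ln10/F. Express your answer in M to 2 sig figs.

With Ce⁴⁺/Ce³⁺ at the cathode and Fe²⁺/Fe at the anode, E°cell = +1.61 − (−0.44) = +2.05 V (n = 2).
Rearranging E = E° − (0.0592/n)·log Q gives log Q = 2(+2.05 − (+2.136))/0.0592 = −2.905.
For 2 Ce4+(aq) + Fe(s) → 2 Ce3+(aq) + Fe2+(aq), the reaction quotient is Q = ([Ce3+(aq)]^2·[Fe2+(aq)]) / [Ce4+(aq)]^2.
Substituting the known concentrations and solving, log [Ce4+(aq)] = −1.081 and [Ce4+(aq)] = 0.083 M.

0.083 M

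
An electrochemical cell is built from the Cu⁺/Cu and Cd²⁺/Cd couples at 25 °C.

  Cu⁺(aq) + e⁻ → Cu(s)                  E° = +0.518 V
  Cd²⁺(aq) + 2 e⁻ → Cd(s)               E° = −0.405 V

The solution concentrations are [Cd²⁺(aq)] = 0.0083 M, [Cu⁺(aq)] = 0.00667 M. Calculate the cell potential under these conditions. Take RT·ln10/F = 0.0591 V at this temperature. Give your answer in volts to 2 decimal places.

Cu⁺/Cu is reduced (cathode, E° = +0.518 V) and Cd²⁺/Cd is oxidized (anode).
E°cell = +0.518 − (−0.405) = +0.923 V, with n = 2 electrons transferred.
The balanced reaction is 2 Cu⁺(aq) + Cd(s) → 2 Cu(s) + Cd²⁺(aq), so Q = [Cd²⁺(aq)] / [Cu⁺(aq)]^2 = 187 and log Q = 2.271.
E = E° − (0.0591/n)·log Q = +0.923 − (0.0591/2)(2.271) = +0.86 V.

+0.86 V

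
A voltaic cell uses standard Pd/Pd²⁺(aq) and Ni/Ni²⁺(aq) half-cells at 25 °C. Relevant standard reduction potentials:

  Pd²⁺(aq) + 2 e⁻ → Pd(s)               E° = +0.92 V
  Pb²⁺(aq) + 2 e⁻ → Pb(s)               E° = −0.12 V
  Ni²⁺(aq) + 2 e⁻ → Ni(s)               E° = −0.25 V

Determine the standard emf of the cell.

Of the two couples in this cell, the one with the more positive reduction potential is reduced at the cathode: here that is Pd²⁺/Pd (+0.92 V); Ni²⁺/Ni (−0.25 V) is the anode.
E°cell = E°(cathode) − E°(anode) = +0.92 − (−0.25) = +1.17 V.

+1.17 V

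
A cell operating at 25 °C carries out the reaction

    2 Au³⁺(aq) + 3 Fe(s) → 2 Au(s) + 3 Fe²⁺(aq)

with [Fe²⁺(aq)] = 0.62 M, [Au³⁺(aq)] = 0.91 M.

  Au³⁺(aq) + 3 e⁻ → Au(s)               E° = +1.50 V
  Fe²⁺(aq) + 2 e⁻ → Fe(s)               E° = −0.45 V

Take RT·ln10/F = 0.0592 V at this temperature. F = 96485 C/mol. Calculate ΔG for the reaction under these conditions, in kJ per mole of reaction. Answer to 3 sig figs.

The standard cell potential is +1.50 − (−0.45) = +1.95 V, with n = 6 electrons in the balanced equation.
Q = [Fe²⁺(aq)]^3 / [Au³⁺(aq)]^2 = 0.288, so log Q = −0.541 and E = +1.95 − (0.0592/6)(−0.541) = +1.9553 V.
ΔG = −nFE = −(6)(96485)(+1.9553) J/mol = −1130 kJ/mol.

−1130 kJ/mol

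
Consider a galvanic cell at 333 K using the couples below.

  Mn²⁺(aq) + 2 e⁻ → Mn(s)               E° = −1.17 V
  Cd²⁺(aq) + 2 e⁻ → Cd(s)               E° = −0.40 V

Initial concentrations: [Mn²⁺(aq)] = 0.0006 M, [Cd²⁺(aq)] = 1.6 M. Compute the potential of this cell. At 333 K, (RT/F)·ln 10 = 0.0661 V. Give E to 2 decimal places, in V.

+0.88 V

Cd²⁺/Cd is reduced (cathode, E° = −0.40 V) and Mn²⁺/Mn is oxidized (anode).
E°cell = −0.40 − (−1.17) = +0.77 V, with n = 2 electrons transferred.
The balanced reaction is Cd²⁺(aq) + Mn(s) → Cd(s) + Mn²⁺(aq), so Q = [Mn²⁺(aq)] / [Cd²⁺(aq)] = 0.000375 and log Q = −3.426.
Applying E = E° − (RT ln10/nF)·log Q gives +0.77 − (0.0661/2)(−3.426) = +0.88 V.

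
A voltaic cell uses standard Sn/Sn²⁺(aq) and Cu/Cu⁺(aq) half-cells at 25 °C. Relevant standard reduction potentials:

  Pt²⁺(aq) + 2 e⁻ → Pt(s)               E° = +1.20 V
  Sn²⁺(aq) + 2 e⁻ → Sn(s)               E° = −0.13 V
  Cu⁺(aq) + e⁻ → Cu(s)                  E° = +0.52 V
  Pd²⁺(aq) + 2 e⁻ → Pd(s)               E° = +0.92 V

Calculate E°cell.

+0.65 V

The Cu⁺/Cu couple has the higher E°, so Cu ion is reduced (cathode) and Sn is oxidized (anode).
E°cell = E°(cathode) − E°(anode) = +0.52 − (−0.13) = +0.65 V.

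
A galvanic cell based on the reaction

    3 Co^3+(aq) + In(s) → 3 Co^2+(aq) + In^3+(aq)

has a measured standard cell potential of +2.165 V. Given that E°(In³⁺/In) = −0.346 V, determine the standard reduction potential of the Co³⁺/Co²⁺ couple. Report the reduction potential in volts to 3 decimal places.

+1.819 V

In the reaction as written the Co³⁺/Co²⁺ couple is reduced (cathode) and In³⁺/In is oxidized (anode), so E°cell = E°(Co³⁺/Co²⁺) − E°(In³⁺/In).
E°(Co³⁺/Co²⁺) = E°cell + E°(anode) = +2.165 + (−0.346) = +1.819 V.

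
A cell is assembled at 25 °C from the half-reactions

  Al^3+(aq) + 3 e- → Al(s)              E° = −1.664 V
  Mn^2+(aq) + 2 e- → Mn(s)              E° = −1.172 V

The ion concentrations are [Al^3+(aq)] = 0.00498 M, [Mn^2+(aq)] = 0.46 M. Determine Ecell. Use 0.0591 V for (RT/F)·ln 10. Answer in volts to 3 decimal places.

+0.527 V

Mn²⁺/Mn is reduced (cathode, E° = −1.172 V) and Al³⁺/Al is oxidized (anode).
The standard potential is −1.172 − (−1.664) = +0.492 V and the balanced reaction transfers n = 6 electrons.
The balanced reaction is 3 Mn^2+(aq) + 2 Al(s) → 3 Mn(s) + 2 Al^3+(aq), so Q = [Al^3+(aq)]^2 / [Mn^2+(aq)]^3 = 0.000255 and log Q = −3.594.
Applying E = E° − (RT ln10/nF)·log Q gives +0.492 − (0.0591/6)(−3.594) = +0.527 V.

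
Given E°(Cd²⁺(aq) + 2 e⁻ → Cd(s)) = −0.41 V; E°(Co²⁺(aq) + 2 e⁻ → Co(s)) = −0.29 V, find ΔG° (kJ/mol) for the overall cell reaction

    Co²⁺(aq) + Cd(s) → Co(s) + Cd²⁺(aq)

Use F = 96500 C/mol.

−23.2 kJ/mol

In the reaction as written Co²⁺(aq) is reduced, so the Co²⁺/Co couple is the cathode and Cd²⁺/Cd is the anode.
E°cell = −0.29 − (−0.41) = +0.12 V; balancing electrons gives n = 2.
ΔG° = −nFE°cell = −(2)(96500)(+0.12) J/mol = −23.2 kJ/mol.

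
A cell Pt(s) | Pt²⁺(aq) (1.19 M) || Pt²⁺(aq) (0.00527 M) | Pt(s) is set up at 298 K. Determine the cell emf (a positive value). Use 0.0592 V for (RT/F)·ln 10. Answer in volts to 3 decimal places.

0.070 V

For a concentration cell E°cell = 0, since both electrodes use the same couple.
The compartment with the higher Pt²⁺(aq) concentration (1.19 M) acts as the cathode; ions are reduced there and produced at the dilute (0.00527 M) anode.
With n = 2, Ecell = −(0.0592/2)·log([dilute]/[conc]) = −(0.0592/2)·log(0.00527/1.19) = +0.070 V.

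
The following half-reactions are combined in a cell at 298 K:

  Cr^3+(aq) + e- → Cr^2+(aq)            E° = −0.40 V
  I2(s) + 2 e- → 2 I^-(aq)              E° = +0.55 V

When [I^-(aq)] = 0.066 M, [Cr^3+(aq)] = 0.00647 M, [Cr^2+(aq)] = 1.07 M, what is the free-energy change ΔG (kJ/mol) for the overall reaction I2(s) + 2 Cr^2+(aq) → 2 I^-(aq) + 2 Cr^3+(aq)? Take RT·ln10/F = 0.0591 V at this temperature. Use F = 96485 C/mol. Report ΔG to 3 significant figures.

E°cell = +0.55 − (−0.40) = +0.95 V; the balanced reaction transfers n = 2 electrons.
Here Q = ([I^-(aq)]^2·[Cr^3+(aq)]^2) / [Cr^2+(aq)]^2 = 1.59×10^−7 (log Q = −6.798), giving E = +0.95 − (0.0591/2)·(−6.798) = +1.1509 V.
Then ΔG = −nFE = −2 × 96485 × +1.1509 J/mol = −222 kJ/mol.

−222 kJ/mol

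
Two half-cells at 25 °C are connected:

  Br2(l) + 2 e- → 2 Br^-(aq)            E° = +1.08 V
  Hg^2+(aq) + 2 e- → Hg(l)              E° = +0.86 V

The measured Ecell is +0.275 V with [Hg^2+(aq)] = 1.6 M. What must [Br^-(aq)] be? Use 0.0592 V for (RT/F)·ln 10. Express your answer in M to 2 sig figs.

Br₂/Br⁻ is the cathode (higher E°); E°cell = +1.08 − (+0.86) = +0.22 V with n = 2.
Rearranging E = E° − (0.0592/n)·log Q gives log Q = 2(+0.22 − (+0.275))/0.0592 = −1.858.
Balancing electrons gives Br2(l) + Hg(l) → 2 Br^-(aq) + Hg^2+(aq); thus Q = [Br^-(aq)]^2·[Hg^2+(aq)].
Solving for the unknown gives log [Br^-(aq)] = −1.031, so [Br^-(aq)] ≈ 0.093 M.

0.093 M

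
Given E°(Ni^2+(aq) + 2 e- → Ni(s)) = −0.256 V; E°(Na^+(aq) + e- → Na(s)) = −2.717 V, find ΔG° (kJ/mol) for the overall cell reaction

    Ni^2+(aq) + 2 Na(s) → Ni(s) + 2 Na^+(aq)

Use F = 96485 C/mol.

−475 kJ/mol

In the reaction as written Ni^2+(aq) is reduced, so the Ni²⁺/Ni couple is the cathode and Na⁺/Na is the anode.
E°cell = −0.256 − (−2.717) = +2.461 V; balancing electrons gives n = 2.
ΔG° = −nFE°cell = −(2)(96485)(+2.461) J/mol = −475 kJ/mol.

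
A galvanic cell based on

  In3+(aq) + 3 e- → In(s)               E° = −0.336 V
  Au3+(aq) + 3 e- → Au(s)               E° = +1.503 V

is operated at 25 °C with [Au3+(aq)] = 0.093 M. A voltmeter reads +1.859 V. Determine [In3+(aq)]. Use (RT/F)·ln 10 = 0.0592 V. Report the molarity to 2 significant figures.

0.0090 M

With Au³⁺/Au at the cathode and In³⁺/In at the anode, E°cell = +1.503 − (−0.336) = +1.839 V (n = 3).
From the Nernst equation, log Q = n(E° − E)/0.0592 = 3·(+1.839 − (+1.859))/0.0592 = −1.014.
For Au3+(aq) + In(s) → Au(s) + In3+(aq), the reaction quotient is Q = [In3+(aq)] / [Au3+(aq)].
Isolating [In3+(aq)] in Q = 10^{−1.014} yields log [In3+(aq)] = −2.046, i.e. 0.0090 M.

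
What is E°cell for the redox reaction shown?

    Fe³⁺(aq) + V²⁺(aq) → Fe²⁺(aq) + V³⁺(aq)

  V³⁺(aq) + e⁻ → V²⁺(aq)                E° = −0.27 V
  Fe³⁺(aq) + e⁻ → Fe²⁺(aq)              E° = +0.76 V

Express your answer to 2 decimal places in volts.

+1.03 V

Fe³⁺(aq) gains electrons, so the Fe³⁺/Fe²⁺ couple is the cathode; the V³⁺/V²⁺ couple is the anode.
E°cell = E°(cathode) − E°(anode) = +0.76 − (−0.27) = +1.03 V.
The positive value indicates the reaction is spontaneous as written.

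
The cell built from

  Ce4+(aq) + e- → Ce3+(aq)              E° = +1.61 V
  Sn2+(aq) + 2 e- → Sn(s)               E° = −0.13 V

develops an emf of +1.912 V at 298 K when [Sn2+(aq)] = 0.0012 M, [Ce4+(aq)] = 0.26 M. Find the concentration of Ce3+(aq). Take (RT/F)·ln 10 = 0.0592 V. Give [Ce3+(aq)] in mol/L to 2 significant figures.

Ce⁴⁺/Ce³⁺ is the cathode (higher E°); E°cell = +1.61 − (−0.13) = +1.74 V with n = 2.
From the Nernst equation, log Q = n(E° − E)/0.0592 = 2·(+1.74 − (+1.912))/0.0592 = −5.811.
The balanced reaction is 2 Ce4+(aq) + Sn(s) → 2 Ce3+(aq) + Sn2+(aq), so Q = ([Ce3+(aq)]^2·[Sn2+(aq)]) / [Ce4+(aq)]^2.
Substituting the known concentrations and solving, log [Ce3+(aq)] = −2.030 and [Ce3+(aq)] = 0.0093 M.

0.0093 M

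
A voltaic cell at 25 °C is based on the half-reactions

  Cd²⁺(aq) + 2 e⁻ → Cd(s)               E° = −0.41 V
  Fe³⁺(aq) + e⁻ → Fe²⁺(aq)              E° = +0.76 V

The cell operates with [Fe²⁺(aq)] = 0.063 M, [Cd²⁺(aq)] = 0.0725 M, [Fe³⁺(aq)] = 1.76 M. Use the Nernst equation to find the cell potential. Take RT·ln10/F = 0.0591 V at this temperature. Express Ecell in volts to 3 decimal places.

Fe³⁺/Fe²⁺ is reduced (cathode, E° = +0.76 V) and Cd²⁺/Cd is oxidized (anode).
The standard potential is +0.76 − (−0.41) = +1.17 V and the balanced reaction transfers n = 2 electrons.
Balancing gives 2 Fe³⁺(aq) + Cd(s) → 2 Fe²⁺(aq) + Cd²⁺(aq); hence Q = ([Fe²⁺(aq)]^2·[Cd²⁺(aq)]) / [Fe³⁺(aq)]^2 = 9.29×10^−5 (log Q = −4.032).
E = E° − (0.0591/n)·log Q = +1.17 − (0.0591/2)(−4.032) = +1.289 V.

+1.289 V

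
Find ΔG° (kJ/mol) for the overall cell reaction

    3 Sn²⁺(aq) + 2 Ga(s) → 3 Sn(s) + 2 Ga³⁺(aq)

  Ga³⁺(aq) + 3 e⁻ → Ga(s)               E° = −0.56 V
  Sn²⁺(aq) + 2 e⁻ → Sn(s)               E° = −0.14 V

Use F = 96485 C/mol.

−243 kJ/mol

In the reaction as written Sn²⁺(aq) is reduced, so the Sn²⁺/Sn couple is the cathode and Ga³⁺/Ga is the anode.
E°cell = −0.14 − (−0.56) = +0.42 V; balancing electrons gives n = 6.
ΔG° = −nFE°cell = −(6)(96485)(+0.42) J/mol = −243 kJ/mol.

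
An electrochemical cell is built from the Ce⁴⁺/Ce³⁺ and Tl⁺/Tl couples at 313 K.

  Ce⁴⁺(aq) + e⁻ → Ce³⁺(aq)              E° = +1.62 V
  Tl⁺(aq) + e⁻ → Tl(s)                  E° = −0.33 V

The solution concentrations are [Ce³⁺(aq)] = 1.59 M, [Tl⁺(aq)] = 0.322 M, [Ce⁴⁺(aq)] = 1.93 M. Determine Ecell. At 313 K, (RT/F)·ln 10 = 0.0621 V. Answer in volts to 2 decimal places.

+1.99 V

The Ce⁴⁺/Ce³⁺ couple has the more positive E°, so it is the cathode; Tl⁺/Tl is the anode.
The standard potential is +1.62 − (−0.33) = +1.95 V and the balanced reaction transfers n = 1 electron.
The balanced reaction is Ce⁴⁺(aq) + Tl(s) → Ce³⁺(aq) + Tl⁺(aq), so Q = ([Ce³⁺(aq)]·[Tl⁺(aq)]) / [Ce⁴⁺(aq)] = 0.265 and log Q = −0.576.
E = E° − (0.0621/n)·log Q = +1.95 − (0.0621/1)(−0.576) = +1.99 V.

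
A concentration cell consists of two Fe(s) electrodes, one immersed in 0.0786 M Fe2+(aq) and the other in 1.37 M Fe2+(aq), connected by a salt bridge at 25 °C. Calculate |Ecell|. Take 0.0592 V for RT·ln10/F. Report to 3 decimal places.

For a concentration cell E°cell = 0, since both electrodes use the same couple.
The compartment with the higher Fe2+(aq) concentration (1.37 M) acts as the cathode; ions are reduced there and produced at the dilute (0.0786 M) anode.
With n = 2, Ecell = −(0.0592/2)·log([dilute]/[conc]) = −(0.0592/2)·log(0.0786/1.37) = +0.037 V.

0.037 V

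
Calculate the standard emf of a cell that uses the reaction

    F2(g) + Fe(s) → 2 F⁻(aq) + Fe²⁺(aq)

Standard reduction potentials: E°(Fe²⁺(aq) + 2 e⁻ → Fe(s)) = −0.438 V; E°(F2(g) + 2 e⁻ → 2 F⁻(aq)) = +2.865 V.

F2(g) gains electrons, so the F₂/F⁻ couple is the cathode; the Fe²⁺/Fe couple is the anode.
E°cell = E°(cathode) − E°(anode) = +2.865 − (−0.438) = +3.303 V.

+3.303 V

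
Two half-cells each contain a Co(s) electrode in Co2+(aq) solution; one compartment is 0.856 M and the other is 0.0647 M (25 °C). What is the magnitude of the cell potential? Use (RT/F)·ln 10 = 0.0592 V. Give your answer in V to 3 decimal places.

0.033 V

For a concentration cell E°cell = 0, since both electrodes use the same couple.
The compartment with the higher Co2+(aq) concentration (0.856 M) acts as the cathode; ions are reduced there and produced at the dilute (0.0647 M) anode.
With n = 2, Ecell = −(0.0592/2)·log([dilute]/[conc]) = −(0.0592/2)·log(0.0647/0.856) = +0.033 V.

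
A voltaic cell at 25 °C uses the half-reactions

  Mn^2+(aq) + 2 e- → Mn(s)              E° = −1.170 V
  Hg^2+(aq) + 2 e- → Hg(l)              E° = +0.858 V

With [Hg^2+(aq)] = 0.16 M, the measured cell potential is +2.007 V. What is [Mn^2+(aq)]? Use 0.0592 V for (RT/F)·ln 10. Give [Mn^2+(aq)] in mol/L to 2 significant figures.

0.82 M

Hg²⁺/Hg is the cathode (higher E°); E°cell = +0.858 − (−1.170) = +2.028 V with n = 2.
Rearranging E = E° − (0.0592/n)·log Q gives log Q = 2(+2.028 − (+2.007))/0.0592 = 0.709.
For Hg^2+(aq) + Mn(s) → Hg(l) + Mn^2+(aq), the reaction quotient is Q = [Mn^2+(aq)] / [Hg^2+(aq)].
Substituting the known concentrations and solving, log [Mn^2+(aq)] = −0.087 and [Mn^2+(aq)] = 0.82 M.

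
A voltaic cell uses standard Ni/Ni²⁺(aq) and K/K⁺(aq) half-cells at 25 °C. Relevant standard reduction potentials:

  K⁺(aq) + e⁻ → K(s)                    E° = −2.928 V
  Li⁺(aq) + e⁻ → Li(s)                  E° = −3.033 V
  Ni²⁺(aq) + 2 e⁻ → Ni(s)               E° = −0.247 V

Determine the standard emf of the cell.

+2.681 V

Of the two couples in this cell, the one with the more positive reduction potential is reduced at the cathode: here that is Ni²⁺/Ni (−0.247 V); K⁺/K (−2.928 V) is the anode.
E°cell = E°(cathode) − E°(anode) = −0.247 − (−2.928) = +2.681 V.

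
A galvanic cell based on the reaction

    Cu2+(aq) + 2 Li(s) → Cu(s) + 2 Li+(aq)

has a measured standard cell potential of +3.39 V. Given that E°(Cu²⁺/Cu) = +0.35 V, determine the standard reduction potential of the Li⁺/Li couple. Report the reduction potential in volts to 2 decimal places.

−3.04 V

In the reaction as written the Cu²⁺/Cu couple is reduced (cathode) and Li⁺/Li is oxidized (anode), so E°cell = E°(Cu²⁺/Cu) − E°(Li⁺/Li).
E°(Li⁺/Li) = E°(cathode) − E°cell = +0.35 − (+3.39) = −3.04 V.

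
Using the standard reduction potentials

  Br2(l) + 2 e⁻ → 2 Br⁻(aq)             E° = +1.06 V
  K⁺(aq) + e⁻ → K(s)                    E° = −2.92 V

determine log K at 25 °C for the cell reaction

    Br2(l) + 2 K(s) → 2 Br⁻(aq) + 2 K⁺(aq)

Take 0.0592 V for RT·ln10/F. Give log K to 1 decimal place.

log K = 134.5

The Br₂/Br⁻ couple is reduced (cathode); E°cell = +1.06 − (−2.92) = +3.98 V with n = 2.
At equilibrium E = 0, so log K = nE°cell / 0.0592 = (2)(+3.98) / 0.0592 = 134.5.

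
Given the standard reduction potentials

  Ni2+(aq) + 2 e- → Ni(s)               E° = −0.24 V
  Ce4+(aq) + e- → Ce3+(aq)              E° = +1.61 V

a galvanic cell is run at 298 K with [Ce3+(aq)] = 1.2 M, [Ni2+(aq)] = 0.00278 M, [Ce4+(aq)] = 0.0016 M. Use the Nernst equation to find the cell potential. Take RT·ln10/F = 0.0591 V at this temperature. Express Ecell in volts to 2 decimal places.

Since E°(Ce⁴⁺/Ce³⁺) > E°(Ni²⁺/Ni), Ce⁴⁺/Ce³⁺ serves as the cathode.
E°cell = +1.61 − (−0.24) = +1.85 V, with n = 2 electrons transferred.
The balanced reaction is 2 Ce4+(aq) + Ni(s) → 2 Ce3+(aq) + Ni2+(aq), so Q = ([Ce3+(aq)]^2·[Ni2+(aq)]) / [Ce4+(aq)]^2 = 1.56×10^3 and log Q = 3.194.
Applying E = E° − (RT ln10/nF)·log Q gives +1.85 − (0.0591/2)(3.194) = +1.76 V.

+1.76 V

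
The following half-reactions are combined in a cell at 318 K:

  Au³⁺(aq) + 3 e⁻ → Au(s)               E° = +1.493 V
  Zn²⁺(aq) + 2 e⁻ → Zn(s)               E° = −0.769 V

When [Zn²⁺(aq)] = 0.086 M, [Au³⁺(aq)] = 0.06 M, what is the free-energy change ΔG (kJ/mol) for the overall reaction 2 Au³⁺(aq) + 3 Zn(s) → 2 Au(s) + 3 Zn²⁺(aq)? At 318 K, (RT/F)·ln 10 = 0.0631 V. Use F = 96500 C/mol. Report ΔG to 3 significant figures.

−1310 kJ/mol

E°cell = +1.493 − (−0.769) = +2.262 V; the balanced reaction transfers n = 6 electrons.
The reaction quotient is [Zn²⁺(aq)]^3 / [Au³⁺(aq)]^2 = 0.177; by Nernst, E = +2.262 − (0.0631/6)(−0.753) = +2.2699 V.
Then ΔG = −nFE = −6 × 96500 × +2.2699 J/mol = −1310 kJ/mol.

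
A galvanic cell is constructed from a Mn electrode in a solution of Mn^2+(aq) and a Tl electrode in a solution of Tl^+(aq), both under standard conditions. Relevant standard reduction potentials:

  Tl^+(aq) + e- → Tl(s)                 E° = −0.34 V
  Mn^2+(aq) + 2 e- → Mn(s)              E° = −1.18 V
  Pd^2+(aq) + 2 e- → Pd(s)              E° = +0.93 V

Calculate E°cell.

The Tl⁺/Tl couple has the higher E°, so Tl ion is reduced (cathode) and Mn is oxidized (anode).
E°cell = E°(cathode) − E°(anode) = −0.34 − (−1.18) = +0.84 V.

+0.84 V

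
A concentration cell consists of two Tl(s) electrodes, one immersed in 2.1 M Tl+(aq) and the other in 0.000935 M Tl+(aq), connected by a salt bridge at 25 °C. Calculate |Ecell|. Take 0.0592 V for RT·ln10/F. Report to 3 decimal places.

0.198 V

For a concentration cell E°cell = 0, since both electrodes use the same couple.
The compartment with the higher Tl+(aq) concentration (2.1 M) acts as the cathode; ions are reduced there and produced at the dilute (0.000935 M) anode.
With n = 1, Ecell = −(0.0592/1)·log([dilute]/[conc]) = −(0.0592/1)·log(0.000935/2.1) = +0.198 V.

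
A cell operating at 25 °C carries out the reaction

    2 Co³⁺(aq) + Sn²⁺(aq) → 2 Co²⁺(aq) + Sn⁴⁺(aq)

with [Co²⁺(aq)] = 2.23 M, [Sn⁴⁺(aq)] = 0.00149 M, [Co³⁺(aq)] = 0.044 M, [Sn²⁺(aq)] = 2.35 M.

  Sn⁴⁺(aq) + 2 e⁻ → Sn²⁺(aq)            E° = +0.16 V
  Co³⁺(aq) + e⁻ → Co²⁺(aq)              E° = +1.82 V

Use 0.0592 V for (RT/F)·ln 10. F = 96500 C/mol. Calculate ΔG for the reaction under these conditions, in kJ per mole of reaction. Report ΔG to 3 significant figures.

−319 kJ/mol

E°cell = +1.82 − (+0.16) = +1.66 V; the balanced reaction transfers n = 2 electrons.
The reaction quotient is ([Co²⁺(aq)]^2·[Sn⁴⁺(aq)]) / ([Co³⁺(aq)]^2·[Sn²⁺(aq)]) = 1.63; by Nernst, E = +1.66 − (0.0592/2)(0.212) = +1.6537 V.
ΔG = −nFE = −(2)(96500)(+1.6537) J/mol = −319 kJ/mol.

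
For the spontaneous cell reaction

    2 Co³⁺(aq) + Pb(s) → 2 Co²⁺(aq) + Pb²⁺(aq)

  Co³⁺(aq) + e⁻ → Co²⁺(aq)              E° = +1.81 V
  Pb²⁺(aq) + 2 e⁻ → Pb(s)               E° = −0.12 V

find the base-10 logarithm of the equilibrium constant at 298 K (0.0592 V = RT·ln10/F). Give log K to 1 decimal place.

The Co³⁺/Co²⁺ couple is reduced (cathode); E°cell = +1.81 − (−0.12) = +1.93 V with n = 2.
At equilibrium E = 0, so log K = nE°cell / 0.0592 = (2)(+1.93) / 0.0592 = 65.2.

log K = 65.2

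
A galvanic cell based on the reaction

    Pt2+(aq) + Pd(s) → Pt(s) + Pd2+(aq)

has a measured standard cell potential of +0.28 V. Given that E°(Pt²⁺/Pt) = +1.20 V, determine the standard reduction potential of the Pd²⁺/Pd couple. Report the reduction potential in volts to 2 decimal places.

In the reaction as written the Pt²⁺/Pt couple is reduced (cathode) and Pd²⁺/Pd is oxidized (anode), so E°cell = E°(Pt²⁺/Pt) − E°(Pd²⁺/Pd).
E°(Pd²⁺/Pd) = E°(cathode) − E°cell = +1.20 − (+0.28) = +0.92 V.

+0.92 V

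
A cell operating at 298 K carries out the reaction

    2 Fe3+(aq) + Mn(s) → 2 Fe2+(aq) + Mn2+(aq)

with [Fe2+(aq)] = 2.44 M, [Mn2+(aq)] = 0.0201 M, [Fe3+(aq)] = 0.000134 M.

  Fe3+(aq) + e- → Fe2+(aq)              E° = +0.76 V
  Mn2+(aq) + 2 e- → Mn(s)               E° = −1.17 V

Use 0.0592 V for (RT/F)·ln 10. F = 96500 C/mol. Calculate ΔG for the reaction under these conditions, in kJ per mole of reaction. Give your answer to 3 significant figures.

−334 kJ/mol

E°cell = +0.76 − (−1.17) = +1.93 V; the balanced reaction transfers n = 2 electrons.
The reaction quotient is ([Fe2+(aq)]^2·[Mn2+(aq)]) / [Fe3+(aq)]^2 = 6.66×10^6; by Nernst, E = +1.93 − (0.0592/2)(6.824) = +1.7280 V.
ΔG = −nFE = −(2)(96500)(+1.7280) J/mol = −334 kJ/mol.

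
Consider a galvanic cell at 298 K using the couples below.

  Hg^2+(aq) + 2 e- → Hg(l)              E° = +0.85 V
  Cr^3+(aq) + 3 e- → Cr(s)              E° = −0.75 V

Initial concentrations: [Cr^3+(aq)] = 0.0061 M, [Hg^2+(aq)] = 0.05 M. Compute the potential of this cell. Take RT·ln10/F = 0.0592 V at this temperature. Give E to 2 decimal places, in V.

+1.61 V

Hg²⁺/Hg is reduced (cathode, E° = +0.85 V) and Cr³⁺/Cr is oxidized (anode).
E°cell = E°cat − E°an = +0.85 − (−0.75) = +1.60 V; n = 6.
Balancing gives 3 Hg^2+(aq) + 2 Cr(s) → 3 Hg(l) + 2 Cr^3+(aq); hence Q = [Cr^3+(aq)]^2 / [Hg^2+(aq)]^3 = 0.298 (log Q = −0.526).
Applying E = E° − (RT ln10/nF)·log Q gives +1.60 − (0.0592/6)(−0.526) = +1.61 V.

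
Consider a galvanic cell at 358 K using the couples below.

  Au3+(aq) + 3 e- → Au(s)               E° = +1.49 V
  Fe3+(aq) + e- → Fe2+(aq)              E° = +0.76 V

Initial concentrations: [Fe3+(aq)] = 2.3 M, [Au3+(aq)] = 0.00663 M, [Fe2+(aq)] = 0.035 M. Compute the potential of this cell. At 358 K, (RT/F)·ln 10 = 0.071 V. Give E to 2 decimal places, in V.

+0.55 V

The Au³⁺/Au couple has the more positive E°, so it is the cathode; Fe³⁺/Fe²⁺ is the anode.
E°cell = +1.49 − (+0.76) = +0.73 V, with n = 3 electrons transferred.
Balancing gives Au3+(aq) + 3 Fe2+(aq) → Au(s) + 3 Fe3+(aq); hence Q = [Fe3+(aq)]^3 / ([Au3+(aq)]·[Fe2+(aq)]^3) = 4.28×10^7 (log Q = 7.631).
By the Nernst equation, E = +0.73 − (0.071/3)·(7.631) = +0.55 V.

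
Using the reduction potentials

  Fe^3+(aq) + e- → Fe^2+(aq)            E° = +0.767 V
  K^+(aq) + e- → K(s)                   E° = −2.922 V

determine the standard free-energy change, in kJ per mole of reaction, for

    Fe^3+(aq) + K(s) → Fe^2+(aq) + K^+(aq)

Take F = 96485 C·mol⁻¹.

In the reaction as written Fe^3+(aq) is reduced, so the Fe³⁺/Fe²⁺ couple is the cathode and K⁺/K is the anode.
E°cell = +0.767 − (−2.922) = +3.689 V; balancing electrons gives n = 1.
ΔG° = −nFE°cell = −(1)(96485)(+3.689) J/mol = −356 kJ/mol.

−356 kJ/mol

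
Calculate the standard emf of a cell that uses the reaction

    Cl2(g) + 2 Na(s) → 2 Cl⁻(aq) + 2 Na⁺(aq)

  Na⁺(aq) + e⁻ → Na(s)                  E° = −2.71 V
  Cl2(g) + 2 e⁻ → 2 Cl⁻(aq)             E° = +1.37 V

Cl2(g) gains electrons, so the Cl₂/Cl⁻ couple is the cathode; the Na⁺/Na couple is the anode.
E°cell = E°(cathode) − E°(anode) = +1.37 − (−2.71) = +4.08 V.

+4.08 V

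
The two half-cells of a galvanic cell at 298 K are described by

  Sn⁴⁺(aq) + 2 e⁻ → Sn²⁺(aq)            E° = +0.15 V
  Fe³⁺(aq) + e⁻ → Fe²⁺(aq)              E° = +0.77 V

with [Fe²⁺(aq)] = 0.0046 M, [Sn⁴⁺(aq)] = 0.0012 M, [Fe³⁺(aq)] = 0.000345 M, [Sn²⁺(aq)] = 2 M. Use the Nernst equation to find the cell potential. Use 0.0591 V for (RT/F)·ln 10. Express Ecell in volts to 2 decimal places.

+0.65 V

Fe³⁺/Fe²⁺ is reduced (cathode, E° = +0.77 V) and Sn⁴⁺/Sn²⁺ is oxidized (anode).
The standard potential is +0.77 − (+0.15) = +0.62 V and the balanced reaction transfers n = 2 electrons.
The balanced reaction is 2 Fe³⁺(aq) + Sn²⁺(aq) → 2 Fe²⁺(aq) + Sn⁴⁺(aq), so Q = ([Fe²⁺(aq)]^2·[Sn⁴⁺(aq)]) / ([Fe³⁺(aq)]^2·[Sn²⁺(aq)]) = 0.107 and log Q = −0.972.
E = E° − (0.0591/n)·log Q = +0.62 − (0.0591/2)(−0.972) = +0.65 V.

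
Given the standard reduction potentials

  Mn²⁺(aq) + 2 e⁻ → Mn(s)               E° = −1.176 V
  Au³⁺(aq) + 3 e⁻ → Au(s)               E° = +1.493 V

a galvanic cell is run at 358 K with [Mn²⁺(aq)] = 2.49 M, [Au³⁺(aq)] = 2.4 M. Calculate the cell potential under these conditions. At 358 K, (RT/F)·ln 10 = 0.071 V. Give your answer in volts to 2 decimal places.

+2.66 V

The Au³⁺/Au couple has the more positive E°, so it is the cathode; Mn²⁺/Mn is the anode.
E°cell = +1.493 − (−1.176) = +2.669 V, with n = 6 electrons transferred.
The balanced reaction is 2 Au³⁺(aq) + 3 Mn(s) → 2 Au(s) + 3 Mn²⁺(aq), so Q = [Mn²⁺(aq)]^3 / [Au³⁺(aq)]^2 = 2.68 and log Q = 0.428.
By the Nernst equation, E = +2.669 − (0.071/6)·(0.428) = +2.66 V.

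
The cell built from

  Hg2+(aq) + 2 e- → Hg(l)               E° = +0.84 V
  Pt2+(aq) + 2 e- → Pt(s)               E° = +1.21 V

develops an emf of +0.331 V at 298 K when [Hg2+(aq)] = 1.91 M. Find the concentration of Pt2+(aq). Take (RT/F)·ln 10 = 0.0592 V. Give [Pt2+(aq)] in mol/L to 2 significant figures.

With Pt²⁺/Pt at the cathode and Hg²⁺/Hg at the anode, E°cell = +1.21 − (+0.84) = +0.37 V (n = 2).
Rearranging E = E° − (0.0592/n)·log Q gives log Q = 2(+0.37 − (+0.331))/0.0592 = 1.318.
Balancing electrons gives Pt2+(aq) + Hg(l) → Pt(s) + Hg2+(aq); thus Q = [Hg2+(aq)] / [Pt2+(aq)].
Solving for the unknown gives log [Pt2+(aq)] = −1.037, so [Pt2+(aq)] ≈ 0.092 M.

0.092 M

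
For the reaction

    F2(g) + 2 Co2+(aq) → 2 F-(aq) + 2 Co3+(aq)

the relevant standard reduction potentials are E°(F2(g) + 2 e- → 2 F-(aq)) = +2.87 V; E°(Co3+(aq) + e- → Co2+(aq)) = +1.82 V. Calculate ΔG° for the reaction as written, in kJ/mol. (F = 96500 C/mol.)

−203 kJ/mol

In the reaction as written F2(g) is reduced, so the F₂/F⁻ couple is the cathode and Co³⁺/Co²⁺ is the anode.
E°cell = +2.87 − (+1.82) = +1.05 V; balancing electrons gives n = 2.
ΔG° = −nFE°cell = −(2)(96500)(+1.05) J/mol = −203 kJ/mol.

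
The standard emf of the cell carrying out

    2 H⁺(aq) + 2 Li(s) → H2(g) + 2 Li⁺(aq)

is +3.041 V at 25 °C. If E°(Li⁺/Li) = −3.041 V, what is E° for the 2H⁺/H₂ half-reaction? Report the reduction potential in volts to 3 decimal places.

+0.000 V

In the reaction as written the 2H⁺/H₂ couple is reduced (cathode) and Li⁺/Li is oxidized (anode), so E°cell = E°(2H⁺/H₂) − E°(Li⁺/Li).
E°(2H⁺/H₂) = E°cell + E°(anode) = +3.041 + (−3.041) = +0.000 V.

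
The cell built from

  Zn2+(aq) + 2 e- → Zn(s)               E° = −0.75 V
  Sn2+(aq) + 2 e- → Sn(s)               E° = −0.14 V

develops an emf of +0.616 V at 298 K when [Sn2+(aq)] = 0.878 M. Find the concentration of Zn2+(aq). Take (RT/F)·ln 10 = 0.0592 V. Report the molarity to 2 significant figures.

The Sn²⁺/Sn couple has the larger reduction potential, so it is the cathode: E°cell = −0.14 − (−0.75) = +0.61 V and n = 2.
From the Nernst equation, log Q = n(E° − E)/0.0592 = 2·(+0.61 − (+0.616))/0.0592 = −0.203.
For Sn2+(aq) + Zn(s) → Sn(s) + Zn2+(aq), the reaction quotient is Q = [Zn2+(aq)] / [Sn2+(aq)].
Substituting the known concentrations and solving, log [Zn2+(aq)] = −0.260 and [Zn2+(aq)] = 0.55 M.

0.55 M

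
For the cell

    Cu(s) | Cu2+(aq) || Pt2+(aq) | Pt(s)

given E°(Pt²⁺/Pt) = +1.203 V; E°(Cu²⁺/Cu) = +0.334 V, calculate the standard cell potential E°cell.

+0.869 V

By convention the left-hand electrode in cell notation is the anode (oxidation) and the right-hand electrode is the cathode (reduction).
E°cell = E°(right) − E°(left) = +1.203 − (+0.334) = +0.869 V.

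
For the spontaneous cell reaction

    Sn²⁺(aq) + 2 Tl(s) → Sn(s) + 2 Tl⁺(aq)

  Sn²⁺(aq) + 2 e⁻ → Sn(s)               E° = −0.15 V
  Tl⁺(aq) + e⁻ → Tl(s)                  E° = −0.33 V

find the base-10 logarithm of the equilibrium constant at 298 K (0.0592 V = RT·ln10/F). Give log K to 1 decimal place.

log K = 6.1

The Sn²⁺/Sn couple is reduced (cathode); E°cell = −0.15 − (−0.33) = +0.18 V with n = 2.
At equilibrium E = 0, so log K = nE°cell / 0.0592 = (2)(+0.18) / 0.0592 = 6.1.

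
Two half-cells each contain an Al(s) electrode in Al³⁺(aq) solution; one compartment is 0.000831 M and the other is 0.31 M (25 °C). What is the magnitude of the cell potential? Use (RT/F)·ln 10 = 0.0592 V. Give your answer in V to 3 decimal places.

For a concentration cell E°cell = 0, since both electrodes use the same couple.
The compartment with the higher Al³⁺(aq) concentration (0.31 M) acts as the cathode; ions are reduced there and produced at the dilute (0.000831 M) anode.
With n = 3, Ecell = −(0.0592/3)·log([dilute]/[conc]) = −(0.0592/3)·log(0.000831/0.31) = +0.051 V.

0.051 V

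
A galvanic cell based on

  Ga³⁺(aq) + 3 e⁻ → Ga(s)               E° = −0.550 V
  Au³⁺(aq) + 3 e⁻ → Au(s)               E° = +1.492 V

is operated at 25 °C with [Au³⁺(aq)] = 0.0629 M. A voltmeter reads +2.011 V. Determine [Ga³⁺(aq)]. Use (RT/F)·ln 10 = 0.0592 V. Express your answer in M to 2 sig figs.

Au³⁺/Au is the cathode (higher E°); E°cell = +1.492 − (−0.550) = +2.042 V with n = 3.
Since E = E° − (0.0592/n)·log Q, log Q = n(E° − E)/0.0592 = 1.571.
The balanced reaction is Au³⁺(aq) + Ga(s) → Au(s) + Ga³⁺(aq), so Q = [Ga³⁺(aq)] / [Au³⁺(aq)].
Isolating [Ga³⁺(aq)] in Q = 10^{1.571} yields log [Ga³⁺(aq)] = 0.370, i.e. 2.3 M.

2.3 M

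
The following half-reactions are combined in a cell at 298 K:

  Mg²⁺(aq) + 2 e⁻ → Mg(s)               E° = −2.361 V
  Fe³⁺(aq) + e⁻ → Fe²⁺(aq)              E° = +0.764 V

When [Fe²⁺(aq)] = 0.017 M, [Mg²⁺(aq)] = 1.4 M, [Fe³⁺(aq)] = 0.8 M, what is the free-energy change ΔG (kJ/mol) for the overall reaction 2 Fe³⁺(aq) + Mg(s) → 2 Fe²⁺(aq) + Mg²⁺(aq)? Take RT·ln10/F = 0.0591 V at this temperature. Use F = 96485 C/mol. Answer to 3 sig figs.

E°cell = +0.764 − (−2.361) = +3.125 V; the balanced reaction transfers n = 2 electrons.
Q = ([Fe²⁺(aq)]^2·[Mg²⁺(aq)]) / [Fe³⁺(aq)]^2 = 0.000632, so log Q = −3.199 and E = +3.125 − (0.0591/2)(−3.199) = +3.2195 V.
Finally ΔG = −nFE = −(2)(96485 C/mol)(+3.2195 V) = −621 kJ/mol.

−621 kJ/mol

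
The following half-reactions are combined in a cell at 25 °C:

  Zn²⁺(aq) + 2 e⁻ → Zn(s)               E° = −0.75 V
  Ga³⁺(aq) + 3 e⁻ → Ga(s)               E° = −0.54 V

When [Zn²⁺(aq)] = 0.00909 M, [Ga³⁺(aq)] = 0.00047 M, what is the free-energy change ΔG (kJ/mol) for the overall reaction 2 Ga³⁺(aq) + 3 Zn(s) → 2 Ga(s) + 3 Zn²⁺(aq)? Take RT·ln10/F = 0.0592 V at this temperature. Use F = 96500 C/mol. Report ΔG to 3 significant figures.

−119 kJ/mol

The standard cell potential is −0.54 − (−0.75) = +0.21 V, with n = 6 electrons in the balanced equation.
Here Q = [Zn²⁺(aq)]^3 / [Ga³⁺(aq)]^2 = 3.4 (log Q = 0.531), giving E = +0.21 − (0.0592/6)·(0.531) = +0.2048 V.
Then ΔG = −nFE = −6 × 96500 × +0.2048 J/mol = −119 kJ/mol.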